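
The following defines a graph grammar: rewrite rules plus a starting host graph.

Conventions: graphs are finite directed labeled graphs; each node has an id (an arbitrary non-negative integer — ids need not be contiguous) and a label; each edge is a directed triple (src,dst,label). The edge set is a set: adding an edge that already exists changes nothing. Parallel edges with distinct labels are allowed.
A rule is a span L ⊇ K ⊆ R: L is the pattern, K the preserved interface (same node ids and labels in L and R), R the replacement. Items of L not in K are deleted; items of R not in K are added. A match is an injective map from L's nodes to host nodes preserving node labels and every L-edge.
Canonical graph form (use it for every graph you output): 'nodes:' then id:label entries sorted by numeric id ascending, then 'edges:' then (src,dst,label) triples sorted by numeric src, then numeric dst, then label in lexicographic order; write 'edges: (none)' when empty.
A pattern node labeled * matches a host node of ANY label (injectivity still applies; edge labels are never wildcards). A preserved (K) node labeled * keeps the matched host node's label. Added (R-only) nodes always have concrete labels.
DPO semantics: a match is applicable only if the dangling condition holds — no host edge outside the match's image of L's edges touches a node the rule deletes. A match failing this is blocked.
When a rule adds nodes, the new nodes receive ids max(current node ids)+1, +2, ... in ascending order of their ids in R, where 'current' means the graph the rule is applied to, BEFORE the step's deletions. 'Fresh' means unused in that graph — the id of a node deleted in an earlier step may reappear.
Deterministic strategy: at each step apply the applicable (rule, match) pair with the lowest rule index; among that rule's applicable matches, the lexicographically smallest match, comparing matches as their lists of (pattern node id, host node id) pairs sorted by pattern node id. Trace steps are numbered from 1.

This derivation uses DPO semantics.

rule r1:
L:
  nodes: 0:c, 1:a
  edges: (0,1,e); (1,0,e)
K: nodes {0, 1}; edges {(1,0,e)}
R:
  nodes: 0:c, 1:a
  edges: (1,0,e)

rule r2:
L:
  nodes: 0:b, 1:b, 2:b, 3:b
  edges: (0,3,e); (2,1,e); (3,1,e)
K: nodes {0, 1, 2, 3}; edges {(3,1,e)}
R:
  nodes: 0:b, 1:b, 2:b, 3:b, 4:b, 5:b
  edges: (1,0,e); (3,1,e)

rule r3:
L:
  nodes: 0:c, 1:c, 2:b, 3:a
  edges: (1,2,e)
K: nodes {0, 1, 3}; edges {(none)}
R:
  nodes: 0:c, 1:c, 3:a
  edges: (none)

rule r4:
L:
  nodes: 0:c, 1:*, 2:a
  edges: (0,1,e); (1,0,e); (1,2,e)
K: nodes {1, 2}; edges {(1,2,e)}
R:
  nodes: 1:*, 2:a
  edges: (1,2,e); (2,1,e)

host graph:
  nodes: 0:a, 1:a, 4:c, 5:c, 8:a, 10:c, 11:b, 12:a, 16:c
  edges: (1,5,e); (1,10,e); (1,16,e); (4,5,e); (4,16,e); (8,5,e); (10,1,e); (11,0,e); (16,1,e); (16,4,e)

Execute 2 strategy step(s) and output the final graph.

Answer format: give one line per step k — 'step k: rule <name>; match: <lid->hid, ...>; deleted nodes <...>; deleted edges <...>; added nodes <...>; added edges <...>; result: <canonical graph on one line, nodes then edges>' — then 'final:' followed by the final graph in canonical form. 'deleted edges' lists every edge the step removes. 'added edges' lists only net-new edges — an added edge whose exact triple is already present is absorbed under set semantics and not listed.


step 1: rule r1; match: 0->10, 1->1; deleted nodes (none); deleted edges (10,1,e); added nodes (none); added edges (none); result: nodes: 0:a, 1:a, 4:c, 5:c, 8:a, 10:c, 11:b, 12:a, 16:c edges: (1,5,e); (1,10,e); (1,16,e); (4,5,e); (4,16,e); (8,5,e); (11,0,e); (16,1,e); (16,4,e)
step 2: rule r1; match: 0->16, 1->1; deleted nodes (none); deleted edges (16,1,e); added nodes (none); added edges (none); result: nodes: 0:a, 1:a, 4:c, 5:c, 8:a, 10:c, 11:b, 12:a, 16:c edges: (1,5,e); (1,10,e); (1,16,e); (4,5,e); (4,16,e); (8,5,e); (11,0,e); (16,4,e)
final:
nodes: 0:a, 1:a, 4:c, 5:c, 8:a, 10:c, 11:b, 12:a, 16:c
edges: (1,5,e); (1,10,e); (1,16,e); (4,5,e); (4,16,e); (8,5,e); (11,0,e); (16,4,e)


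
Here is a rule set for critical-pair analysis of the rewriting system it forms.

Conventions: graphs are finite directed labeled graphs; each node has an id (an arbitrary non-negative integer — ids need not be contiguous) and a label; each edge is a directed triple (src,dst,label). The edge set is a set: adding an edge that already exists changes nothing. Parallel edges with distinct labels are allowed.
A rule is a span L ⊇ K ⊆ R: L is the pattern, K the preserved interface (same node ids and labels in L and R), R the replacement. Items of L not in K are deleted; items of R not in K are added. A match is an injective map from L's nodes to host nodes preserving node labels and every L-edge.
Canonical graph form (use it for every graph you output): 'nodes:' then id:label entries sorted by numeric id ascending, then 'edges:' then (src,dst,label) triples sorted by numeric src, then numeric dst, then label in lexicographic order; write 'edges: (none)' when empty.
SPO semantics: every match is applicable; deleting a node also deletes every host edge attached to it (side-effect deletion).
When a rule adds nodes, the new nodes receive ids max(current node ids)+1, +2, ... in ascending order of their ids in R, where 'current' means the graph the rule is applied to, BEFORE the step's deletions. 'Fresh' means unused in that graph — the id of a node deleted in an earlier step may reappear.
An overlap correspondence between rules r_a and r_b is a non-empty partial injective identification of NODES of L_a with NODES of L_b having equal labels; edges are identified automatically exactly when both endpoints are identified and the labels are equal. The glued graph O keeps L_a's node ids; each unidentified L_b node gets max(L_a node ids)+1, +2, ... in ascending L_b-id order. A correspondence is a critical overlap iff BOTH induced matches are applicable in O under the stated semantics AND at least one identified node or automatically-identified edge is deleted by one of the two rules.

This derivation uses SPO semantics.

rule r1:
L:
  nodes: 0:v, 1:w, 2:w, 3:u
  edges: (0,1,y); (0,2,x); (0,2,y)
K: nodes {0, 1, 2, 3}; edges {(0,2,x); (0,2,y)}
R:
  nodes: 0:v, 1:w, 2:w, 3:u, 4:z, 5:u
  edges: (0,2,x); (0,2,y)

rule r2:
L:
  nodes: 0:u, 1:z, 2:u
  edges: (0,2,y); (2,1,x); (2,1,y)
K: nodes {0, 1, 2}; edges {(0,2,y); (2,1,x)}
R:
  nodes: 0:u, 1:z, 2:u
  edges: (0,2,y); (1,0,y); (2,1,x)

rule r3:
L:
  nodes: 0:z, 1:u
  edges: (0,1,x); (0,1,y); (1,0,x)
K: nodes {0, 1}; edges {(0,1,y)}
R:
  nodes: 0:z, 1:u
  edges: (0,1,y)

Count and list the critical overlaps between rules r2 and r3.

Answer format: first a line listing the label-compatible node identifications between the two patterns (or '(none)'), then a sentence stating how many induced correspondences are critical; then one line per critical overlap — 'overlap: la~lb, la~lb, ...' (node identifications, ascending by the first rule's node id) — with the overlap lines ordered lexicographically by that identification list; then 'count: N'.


label-compatible node identifications between L(r2) and L(r3): 0~1, 1~0, 2~1
1 of the induced correspondences is a critical overlap of r2 and r3.
overlap: 1~0, 2~1
count: 1


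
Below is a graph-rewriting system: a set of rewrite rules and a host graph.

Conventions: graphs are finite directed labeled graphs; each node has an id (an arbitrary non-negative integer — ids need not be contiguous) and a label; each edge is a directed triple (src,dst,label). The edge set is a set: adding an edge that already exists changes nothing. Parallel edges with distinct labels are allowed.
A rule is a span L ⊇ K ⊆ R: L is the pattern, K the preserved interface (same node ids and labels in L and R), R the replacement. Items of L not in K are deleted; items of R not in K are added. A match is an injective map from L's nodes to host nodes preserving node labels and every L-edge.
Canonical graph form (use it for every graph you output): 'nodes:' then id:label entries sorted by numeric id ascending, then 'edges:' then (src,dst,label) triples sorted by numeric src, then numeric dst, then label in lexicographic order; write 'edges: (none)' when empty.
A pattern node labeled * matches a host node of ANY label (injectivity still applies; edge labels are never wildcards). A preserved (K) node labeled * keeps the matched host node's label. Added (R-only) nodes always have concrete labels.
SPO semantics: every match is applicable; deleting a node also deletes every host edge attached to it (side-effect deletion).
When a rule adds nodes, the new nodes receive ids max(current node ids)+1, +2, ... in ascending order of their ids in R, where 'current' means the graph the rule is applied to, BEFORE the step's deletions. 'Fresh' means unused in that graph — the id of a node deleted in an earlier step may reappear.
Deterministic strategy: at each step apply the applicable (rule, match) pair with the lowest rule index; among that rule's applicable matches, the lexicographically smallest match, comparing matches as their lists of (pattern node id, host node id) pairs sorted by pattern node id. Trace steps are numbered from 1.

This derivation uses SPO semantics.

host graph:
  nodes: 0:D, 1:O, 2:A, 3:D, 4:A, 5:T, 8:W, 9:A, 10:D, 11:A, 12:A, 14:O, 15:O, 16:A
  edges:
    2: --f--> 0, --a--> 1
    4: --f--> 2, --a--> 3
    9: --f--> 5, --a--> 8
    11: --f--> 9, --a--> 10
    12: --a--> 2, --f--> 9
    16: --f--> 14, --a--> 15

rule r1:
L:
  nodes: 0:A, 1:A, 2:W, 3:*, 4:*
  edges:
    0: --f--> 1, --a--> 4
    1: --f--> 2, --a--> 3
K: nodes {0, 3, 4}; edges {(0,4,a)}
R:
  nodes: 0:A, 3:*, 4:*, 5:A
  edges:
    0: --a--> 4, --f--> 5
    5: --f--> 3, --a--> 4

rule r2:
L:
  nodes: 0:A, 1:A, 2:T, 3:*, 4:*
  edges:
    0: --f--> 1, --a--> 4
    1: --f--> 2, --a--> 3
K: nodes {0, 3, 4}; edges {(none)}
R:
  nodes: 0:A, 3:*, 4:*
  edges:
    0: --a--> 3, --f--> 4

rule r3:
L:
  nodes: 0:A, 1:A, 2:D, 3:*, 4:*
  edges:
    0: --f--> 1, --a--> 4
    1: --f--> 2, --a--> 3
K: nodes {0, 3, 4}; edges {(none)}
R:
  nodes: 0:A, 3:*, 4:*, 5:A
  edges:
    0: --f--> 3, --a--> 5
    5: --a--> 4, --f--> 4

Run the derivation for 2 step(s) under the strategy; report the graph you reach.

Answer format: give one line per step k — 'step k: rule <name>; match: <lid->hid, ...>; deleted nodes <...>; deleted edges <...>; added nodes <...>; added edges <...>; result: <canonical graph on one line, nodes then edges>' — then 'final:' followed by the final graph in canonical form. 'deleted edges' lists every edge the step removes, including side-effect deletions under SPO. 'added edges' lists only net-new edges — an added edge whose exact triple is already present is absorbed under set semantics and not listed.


step 1: rule r2; match: 0->11, 1->9, 2->5, 3->8, 4->10; deleted nodes 5, 9; deleted edges (9,5,f); (9,8,a); (11,9,f); (11,10,a); (12,9,f); added nodes (none); added edges (11,8,a); (11,10,f); result: nodes: 0:D, 1:O, 2:A, 3:D, 4:A, 8:W, 10:D, 11:A, 12:A, 14:O, 15:O, 16:A edges: (2,0,f); (2,1,a); (4,2,f); (4,3,a); (11,8,a); (11,10,f); (12,2,a); (16,14,f); (16,15,a)
step 2: rule r3; match: 0->4, 1->2, 2->0, 3->1, 4->3; deleted nodes 0, 2; deleted edges (2,0,f); (2,1,a); (4,2,f); (4,3,a); (12,2,a); added nodes 17; added edges (4,1,f); (4,17,a); (17,3,a); (17,3,f); result: nodes: 1:O, 3:D, 4:A, 8:W, 10:D, 11:A, 12:A, 14:O, 15:O, 16:A, 17:A edges: (4,1,f); (4,17,a); (11,8,a); (11,10,f); (16,14,f); (16,15,a); (17,3,a); (17,3,f)
final:
nodes: 1:O, 3:D, 4:A, 8:W, 10:D, 11:A, 12:A, 14:O, 15:O, 16:A, 17:A
edges: (4,1,f); (4,17,a); (11,8,a); (11,10,f); (16,14,f); (16,15,a); (17,3,a); (17,3,f)


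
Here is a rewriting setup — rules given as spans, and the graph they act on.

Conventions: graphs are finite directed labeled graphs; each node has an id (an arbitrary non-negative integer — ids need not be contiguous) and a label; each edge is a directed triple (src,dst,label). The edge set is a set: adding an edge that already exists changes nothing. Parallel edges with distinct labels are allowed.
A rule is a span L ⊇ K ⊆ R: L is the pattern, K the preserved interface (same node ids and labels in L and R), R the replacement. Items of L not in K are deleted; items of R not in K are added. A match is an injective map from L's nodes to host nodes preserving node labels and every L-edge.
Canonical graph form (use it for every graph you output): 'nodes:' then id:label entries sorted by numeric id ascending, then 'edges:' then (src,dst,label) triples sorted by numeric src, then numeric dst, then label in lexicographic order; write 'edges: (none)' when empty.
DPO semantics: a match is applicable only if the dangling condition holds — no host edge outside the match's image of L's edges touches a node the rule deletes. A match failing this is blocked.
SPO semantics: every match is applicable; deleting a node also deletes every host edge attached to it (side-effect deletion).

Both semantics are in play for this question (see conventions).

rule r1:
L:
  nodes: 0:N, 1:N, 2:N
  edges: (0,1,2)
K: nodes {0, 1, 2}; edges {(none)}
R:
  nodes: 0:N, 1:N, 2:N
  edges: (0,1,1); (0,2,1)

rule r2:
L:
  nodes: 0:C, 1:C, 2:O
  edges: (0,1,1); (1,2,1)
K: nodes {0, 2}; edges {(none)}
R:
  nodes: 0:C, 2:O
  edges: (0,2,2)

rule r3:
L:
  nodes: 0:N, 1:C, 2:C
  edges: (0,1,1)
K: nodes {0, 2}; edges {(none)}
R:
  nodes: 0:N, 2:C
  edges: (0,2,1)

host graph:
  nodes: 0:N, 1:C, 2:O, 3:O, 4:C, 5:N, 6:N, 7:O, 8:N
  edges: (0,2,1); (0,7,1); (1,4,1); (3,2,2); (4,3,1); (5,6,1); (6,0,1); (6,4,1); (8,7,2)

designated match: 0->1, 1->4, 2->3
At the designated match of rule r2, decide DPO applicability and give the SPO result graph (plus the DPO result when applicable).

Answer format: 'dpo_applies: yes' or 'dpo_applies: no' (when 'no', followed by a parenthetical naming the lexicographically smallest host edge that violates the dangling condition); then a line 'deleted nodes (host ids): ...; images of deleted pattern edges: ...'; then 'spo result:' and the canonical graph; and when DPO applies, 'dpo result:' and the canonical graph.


dpo_applies: no
(the rule deletes node 4, which keeps host edge (6,4,1) outside the match image — the dangling condition fails, DPO blocks; SPO proceeds and side-deletes such edges)
deleted nodes (host ids): 4; images of deleted pattern edges: (1,4,1); (4,3,1)
spo result:
nodes: 0:N, 1:C, 2:O, 3:O, 5:N, 6:N, 7:O, 8:N
edges: (0,2,1); (0,7,1); (1,3,2); (3,2,2); (5,6,1); (6,0,1); (8,7,2)


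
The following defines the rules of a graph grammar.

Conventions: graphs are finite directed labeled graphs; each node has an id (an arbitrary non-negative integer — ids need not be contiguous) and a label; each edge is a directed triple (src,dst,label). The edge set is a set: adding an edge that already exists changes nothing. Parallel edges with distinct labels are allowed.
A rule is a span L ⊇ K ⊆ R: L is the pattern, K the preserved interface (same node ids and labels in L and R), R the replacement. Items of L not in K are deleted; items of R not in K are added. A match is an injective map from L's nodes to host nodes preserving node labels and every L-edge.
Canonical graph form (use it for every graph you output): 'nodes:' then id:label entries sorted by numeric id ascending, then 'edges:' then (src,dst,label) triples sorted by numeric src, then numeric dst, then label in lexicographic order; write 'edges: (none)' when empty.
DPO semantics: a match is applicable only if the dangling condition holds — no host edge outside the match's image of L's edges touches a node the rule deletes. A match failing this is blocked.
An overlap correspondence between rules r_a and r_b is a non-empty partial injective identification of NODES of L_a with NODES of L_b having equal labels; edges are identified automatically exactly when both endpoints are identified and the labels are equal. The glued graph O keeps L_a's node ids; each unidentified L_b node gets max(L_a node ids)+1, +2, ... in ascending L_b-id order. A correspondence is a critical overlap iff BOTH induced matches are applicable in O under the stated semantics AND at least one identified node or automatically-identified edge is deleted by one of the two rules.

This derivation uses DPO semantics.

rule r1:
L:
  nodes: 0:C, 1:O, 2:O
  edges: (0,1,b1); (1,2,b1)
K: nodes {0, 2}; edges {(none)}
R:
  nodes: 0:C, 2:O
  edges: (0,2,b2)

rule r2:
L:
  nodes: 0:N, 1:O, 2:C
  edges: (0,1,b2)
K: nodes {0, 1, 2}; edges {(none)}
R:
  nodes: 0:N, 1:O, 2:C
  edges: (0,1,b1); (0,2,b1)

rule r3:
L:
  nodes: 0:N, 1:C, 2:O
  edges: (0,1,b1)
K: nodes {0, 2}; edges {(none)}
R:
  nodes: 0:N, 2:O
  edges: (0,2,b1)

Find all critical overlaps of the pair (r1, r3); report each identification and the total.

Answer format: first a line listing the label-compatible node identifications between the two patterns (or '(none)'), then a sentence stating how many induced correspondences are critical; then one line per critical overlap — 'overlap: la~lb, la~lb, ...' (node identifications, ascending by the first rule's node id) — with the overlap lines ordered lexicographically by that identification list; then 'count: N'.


label-compatible node identifications between L(r1) and L(r3): 0~1, 1~2, 2~2
1 of the induced correspondences is a critical overlap of r1 and r3.
overlap: 1~2
count: 1


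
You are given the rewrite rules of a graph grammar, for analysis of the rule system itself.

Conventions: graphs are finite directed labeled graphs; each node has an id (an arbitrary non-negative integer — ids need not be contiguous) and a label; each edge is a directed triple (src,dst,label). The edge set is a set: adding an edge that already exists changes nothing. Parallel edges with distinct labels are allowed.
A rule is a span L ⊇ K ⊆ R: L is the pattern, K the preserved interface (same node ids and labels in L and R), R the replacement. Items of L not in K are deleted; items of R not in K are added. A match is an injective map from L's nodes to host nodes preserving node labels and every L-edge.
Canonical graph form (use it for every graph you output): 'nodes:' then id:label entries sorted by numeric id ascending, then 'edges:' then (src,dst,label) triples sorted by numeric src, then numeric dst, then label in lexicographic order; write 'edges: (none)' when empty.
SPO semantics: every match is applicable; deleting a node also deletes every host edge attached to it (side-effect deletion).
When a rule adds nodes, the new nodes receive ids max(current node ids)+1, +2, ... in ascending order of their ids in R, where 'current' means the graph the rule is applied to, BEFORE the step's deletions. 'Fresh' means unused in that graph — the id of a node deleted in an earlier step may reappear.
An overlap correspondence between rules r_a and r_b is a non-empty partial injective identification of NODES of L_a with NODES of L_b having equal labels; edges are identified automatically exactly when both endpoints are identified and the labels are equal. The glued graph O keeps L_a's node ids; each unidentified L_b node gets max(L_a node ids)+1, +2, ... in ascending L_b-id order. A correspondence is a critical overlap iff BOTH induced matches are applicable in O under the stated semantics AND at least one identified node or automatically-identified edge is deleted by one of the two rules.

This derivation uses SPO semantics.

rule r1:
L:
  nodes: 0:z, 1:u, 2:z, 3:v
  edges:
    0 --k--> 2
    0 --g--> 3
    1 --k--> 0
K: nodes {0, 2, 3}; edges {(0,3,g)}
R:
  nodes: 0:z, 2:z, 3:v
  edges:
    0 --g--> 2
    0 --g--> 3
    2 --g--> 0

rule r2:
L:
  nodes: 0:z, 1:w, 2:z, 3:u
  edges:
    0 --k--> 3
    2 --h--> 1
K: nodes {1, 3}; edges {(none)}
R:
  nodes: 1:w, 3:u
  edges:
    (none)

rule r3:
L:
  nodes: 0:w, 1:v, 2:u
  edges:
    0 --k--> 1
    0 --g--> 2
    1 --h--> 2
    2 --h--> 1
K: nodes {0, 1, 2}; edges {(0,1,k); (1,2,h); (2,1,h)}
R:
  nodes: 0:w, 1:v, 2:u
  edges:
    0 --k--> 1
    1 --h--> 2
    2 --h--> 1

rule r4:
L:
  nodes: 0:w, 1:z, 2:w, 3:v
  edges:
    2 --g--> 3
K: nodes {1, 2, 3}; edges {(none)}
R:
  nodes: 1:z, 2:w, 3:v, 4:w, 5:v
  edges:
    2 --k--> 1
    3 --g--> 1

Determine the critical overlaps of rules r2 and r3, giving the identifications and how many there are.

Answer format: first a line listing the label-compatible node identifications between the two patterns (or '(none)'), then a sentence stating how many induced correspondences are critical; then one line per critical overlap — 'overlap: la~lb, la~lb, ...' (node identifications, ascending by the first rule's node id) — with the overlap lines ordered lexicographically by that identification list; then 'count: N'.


label-compatible node identifications between L(r2) and L(r3): 1~0, 3~2
0 of the induced correspondences are critical overlaps of r2 and r3.
count: 0


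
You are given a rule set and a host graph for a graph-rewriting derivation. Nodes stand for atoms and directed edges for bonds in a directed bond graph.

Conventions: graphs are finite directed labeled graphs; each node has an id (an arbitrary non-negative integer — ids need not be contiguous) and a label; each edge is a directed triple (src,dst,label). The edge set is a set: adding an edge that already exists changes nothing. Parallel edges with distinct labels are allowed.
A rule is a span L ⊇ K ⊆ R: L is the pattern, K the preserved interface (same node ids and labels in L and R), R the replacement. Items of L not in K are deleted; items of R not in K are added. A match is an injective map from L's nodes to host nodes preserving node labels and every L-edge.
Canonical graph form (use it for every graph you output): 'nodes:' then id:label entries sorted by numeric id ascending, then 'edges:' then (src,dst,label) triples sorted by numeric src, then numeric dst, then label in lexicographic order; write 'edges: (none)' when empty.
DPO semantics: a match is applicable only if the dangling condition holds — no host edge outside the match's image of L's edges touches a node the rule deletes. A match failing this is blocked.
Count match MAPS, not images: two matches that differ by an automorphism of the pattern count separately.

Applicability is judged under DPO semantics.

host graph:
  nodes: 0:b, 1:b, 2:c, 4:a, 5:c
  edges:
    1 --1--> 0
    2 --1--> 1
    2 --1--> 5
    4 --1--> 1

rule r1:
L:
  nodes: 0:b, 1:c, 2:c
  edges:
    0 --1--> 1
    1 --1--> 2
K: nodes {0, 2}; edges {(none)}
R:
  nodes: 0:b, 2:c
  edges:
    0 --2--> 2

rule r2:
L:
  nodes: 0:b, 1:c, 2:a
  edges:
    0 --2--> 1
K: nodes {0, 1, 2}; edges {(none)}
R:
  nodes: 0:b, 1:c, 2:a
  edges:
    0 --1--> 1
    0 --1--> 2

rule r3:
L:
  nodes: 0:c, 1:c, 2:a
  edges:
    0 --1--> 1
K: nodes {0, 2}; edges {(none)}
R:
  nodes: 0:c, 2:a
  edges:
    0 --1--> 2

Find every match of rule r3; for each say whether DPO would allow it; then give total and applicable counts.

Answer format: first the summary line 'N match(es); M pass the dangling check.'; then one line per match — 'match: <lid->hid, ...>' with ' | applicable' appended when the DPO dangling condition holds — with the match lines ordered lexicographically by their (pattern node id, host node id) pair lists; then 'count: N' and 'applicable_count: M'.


1 match(es); 1 pass the dangling check.
match: 0->2, 1->5, 2->4 | applicable
count: 1
applicable_count: 1


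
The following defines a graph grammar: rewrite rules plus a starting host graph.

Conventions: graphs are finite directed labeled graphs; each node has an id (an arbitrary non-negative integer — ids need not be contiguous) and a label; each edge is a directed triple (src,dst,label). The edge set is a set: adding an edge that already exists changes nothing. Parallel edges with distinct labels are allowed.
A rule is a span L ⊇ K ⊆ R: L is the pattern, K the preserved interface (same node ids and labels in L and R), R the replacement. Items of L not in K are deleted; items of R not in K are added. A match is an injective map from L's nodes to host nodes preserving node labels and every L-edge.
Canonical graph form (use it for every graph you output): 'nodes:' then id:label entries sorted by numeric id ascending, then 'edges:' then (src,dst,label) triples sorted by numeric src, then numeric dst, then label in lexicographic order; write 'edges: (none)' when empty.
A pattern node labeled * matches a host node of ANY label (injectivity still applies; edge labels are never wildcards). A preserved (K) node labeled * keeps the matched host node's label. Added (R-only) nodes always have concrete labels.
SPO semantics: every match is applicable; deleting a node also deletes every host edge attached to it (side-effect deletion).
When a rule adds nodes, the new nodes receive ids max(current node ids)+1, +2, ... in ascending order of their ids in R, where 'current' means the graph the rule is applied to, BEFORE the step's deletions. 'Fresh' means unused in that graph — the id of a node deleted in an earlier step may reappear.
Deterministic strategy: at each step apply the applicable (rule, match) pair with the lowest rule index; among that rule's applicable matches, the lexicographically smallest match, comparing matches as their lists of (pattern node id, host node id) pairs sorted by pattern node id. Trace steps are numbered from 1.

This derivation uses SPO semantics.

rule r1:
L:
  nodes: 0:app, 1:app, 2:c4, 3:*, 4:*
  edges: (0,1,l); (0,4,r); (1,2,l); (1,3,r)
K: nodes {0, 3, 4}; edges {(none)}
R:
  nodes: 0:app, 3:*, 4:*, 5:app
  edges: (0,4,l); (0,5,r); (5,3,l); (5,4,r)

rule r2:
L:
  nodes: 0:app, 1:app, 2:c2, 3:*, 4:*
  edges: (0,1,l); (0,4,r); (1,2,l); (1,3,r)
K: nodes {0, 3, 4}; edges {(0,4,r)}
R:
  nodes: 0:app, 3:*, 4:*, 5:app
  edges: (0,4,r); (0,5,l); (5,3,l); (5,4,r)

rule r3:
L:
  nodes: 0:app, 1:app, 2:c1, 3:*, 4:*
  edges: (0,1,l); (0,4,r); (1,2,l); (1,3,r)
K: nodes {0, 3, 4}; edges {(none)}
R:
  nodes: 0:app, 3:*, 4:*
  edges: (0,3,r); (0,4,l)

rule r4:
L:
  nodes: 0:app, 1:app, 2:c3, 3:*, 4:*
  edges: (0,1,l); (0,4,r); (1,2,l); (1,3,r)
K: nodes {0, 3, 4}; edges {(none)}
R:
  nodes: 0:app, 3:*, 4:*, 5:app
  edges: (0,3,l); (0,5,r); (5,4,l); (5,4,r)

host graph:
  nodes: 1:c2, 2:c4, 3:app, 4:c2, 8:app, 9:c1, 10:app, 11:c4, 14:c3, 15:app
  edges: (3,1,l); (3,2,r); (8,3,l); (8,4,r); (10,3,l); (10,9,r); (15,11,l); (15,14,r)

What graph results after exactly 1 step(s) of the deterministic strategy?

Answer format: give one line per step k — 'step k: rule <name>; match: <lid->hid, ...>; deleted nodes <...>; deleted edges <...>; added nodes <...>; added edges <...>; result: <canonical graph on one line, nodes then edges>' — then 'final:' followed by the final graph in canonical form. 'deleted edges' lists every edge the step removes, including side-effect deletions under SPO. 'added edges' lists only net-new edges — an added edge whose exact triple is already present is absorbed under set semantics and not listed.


step 1: rule r2; match: 0->8, 1->3, 2->1, 3->2, 4->4; deleted nodes 1, 3; deleted edges (3,1,l); (3,2,r); (8,3,l); (10,3,l); added nodes 16; added edges (8,16,l); (16,2,l); (16,4,r); result: nodes: 2:c4, 4:c2, 8:app, 9:c1, 10:app, 11:c4, 14:c3, 15:app, 16:app edges: (8,4,r); (8,16,l); (10,9,r); (15,11,l); (15,14,r); (16,2,l); (16,4,r)
final:
nodes: 2:c4, 4:c2, 8:app, 9:c1, 10:app, 11:c4, 14:c3, 15:app, 16:app
edges: (8,4,r); (8,16,l); (10,9,r); (15,11,l); (15,14,r); (16,2,l); (16,4,r)


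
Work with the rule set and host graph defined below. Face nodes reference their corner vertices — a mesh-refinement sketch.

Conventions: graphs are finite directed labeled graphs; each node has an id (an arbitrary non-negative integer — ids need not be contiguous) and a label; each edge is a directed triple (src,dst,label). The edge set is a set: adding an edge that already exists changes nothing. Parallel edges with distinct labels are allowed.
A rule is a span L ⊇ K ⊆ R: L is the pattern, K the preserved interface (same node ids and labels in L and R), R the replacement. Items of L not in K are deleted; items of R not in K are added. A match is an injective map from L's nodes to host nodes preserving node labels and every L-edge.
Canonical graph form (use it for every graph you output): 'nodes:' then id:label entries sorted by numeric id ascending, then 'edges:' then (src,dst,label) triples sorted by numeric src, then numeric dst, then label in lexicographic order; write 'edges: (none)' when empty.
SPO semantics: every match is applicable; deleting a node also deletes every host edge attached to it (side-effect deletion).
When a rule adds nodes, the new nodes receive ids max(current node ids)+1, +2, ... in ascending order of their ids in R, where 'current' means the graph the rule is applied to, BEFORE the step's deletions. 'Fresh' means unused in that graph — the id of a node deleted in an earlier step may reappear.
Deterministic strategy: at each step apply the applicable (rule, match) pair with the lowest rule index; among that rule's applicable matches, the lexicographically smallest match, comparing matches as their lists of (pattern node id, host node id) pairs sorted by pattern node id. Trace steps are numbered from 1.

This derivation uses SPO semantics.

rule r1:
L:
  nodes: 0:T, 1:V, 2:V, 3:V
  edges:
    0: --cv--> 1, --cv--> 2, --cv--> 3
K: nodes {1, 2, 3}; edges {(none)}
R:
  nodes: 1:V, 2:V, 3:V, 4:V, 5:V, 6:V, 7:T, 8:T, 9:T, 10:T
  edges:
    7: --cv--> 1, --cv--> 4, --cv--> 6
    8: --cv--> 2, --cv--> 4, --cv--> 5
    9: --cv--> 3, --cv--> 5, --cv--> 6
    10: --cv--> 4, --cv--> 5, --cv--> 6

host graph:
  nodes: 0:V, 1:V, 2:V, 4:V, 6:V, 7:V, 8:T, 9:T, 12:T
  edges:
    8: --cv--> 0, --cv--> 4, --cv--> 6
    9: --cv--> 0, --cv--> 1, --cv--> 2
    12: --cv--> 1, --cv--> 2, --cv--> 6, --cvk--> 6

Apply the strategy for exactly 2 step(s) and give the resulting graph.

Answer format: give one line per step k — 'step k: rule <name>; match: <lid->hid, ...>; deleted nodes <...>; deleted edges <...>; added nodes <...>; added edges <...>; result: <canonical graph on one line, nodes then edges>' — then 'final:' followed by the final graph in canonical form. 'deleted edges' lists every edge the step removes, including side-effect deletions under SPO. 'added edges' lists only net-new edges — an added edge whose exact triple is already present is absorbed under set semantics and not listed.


step 1: rule r1; match: 0->8, 1->0, 2->4, 3->6; deleted nodes 8; deleted edges (8,0,cv); (8,4,cv); (8,6,cv); added nodes 13, 14, 15, 16, 17, 18, 19; added edges (16,0,cv); (16,13,cv); (16,15,cv); (17,4,cv); (17,13,cv); (17,14,cv); (18,6,cv); (18,14,cv); (18,15,cv); (19,13,cv); (19,14,cv); (19,15,cv); result: nodes: 0:V, 1:V, 2:V, 4:V, 6:V, 7:V, 9:T, 12:T, 13:V, 14:V, 15:V, 16:T, 17:T, 18:T, 19:T edges: (9,0,cv); (9,1,cv); (9,2,cv); (12,1,cv); (12,2,cv); (12,6,cv); (12,6,cvk); (16,0,cv); (16,13,cv); (16,15,cv); (17,4,cv); (17,13,cv); (17,14,cv); (18,6,cv); (18,14,cv); (18,15,cv); (19,13,cv); (19,14,cv); (19,15,cv)
step 2: rule r1; match: 0->9, 1->0, 2->1, 3->2; deleted nodes 9; deleted edges (9,0,cv); (9,1,cv); (9,2,cv); added nodes 20, 21, 22, 23, 24, 25, 26; added edges (23,0,cv); (23,20,cv); (23,22,cv); (24,1,cv); (24,20,cv); (24,21,cv); (25,2,cv); (25,21,cv); (25,22,cv); (26,20,cv); (26,21,cv); (26,22,cv); result: nodes: 0:V, 1:V, 2:V, 4:V, 6:V, 7:V, 12:T, 13:V, 14:V, 15:V, 16:T, 17:T, 18:T, 19:T, 20:V, 21:V, 22:V, 23:T, 24:T, 25:T, 26:T edges: (12,1,cv); (12,2,cv); (12,6,cv); (12,6,cvk); (16,0,cv); (16,13,cv); (16,15,cv); (17,4,cv); (17,13,cv); (17,14,cv); (18,6,cv); (18,14,cv); (18,15,cv); (19,13,cv); (19,14,cv); (19,15,cv); (23,0,cv); (23,20,cv); (23,22,cv); (24,1,cv); (24,20,cv); (24,21,cv); (25,2,cv); (25,21,cv); (25,22,cv); (26,20,cv); (26,21,cv); (26,22,cv)
final:
nodes: 0:V, 1:V, 2:V, 4:V, 6:V, 7:V, 12:T, 13:V, 14:V, 15:V, 16:T, 17:T, 18:T, 19:T, 20:V, 21:V, 22:V, 23:T, 24:T, 25:T, 26:T
edges: (12,1,cv); (12,2,cv); (12,6,cv); (12,6,cvk); (16,0,cv); (16,13,cv); (16,15,cv); (17,4,cv); (17,13,cv); (17,14,cv); (18,6,cv); (18,14,cv); (18,15,cv); (19,13,cv); (19,14,cv); (19,15,cv); (23,0,cv); (23,20,cv); (23,22,cv); (24,1,cv); (24,20,cv); (24,21,cv); (25,2,cv); (25,21,cv); (25,22,cv); (26,20,cv); (26,21,cv); (26,22,cv)


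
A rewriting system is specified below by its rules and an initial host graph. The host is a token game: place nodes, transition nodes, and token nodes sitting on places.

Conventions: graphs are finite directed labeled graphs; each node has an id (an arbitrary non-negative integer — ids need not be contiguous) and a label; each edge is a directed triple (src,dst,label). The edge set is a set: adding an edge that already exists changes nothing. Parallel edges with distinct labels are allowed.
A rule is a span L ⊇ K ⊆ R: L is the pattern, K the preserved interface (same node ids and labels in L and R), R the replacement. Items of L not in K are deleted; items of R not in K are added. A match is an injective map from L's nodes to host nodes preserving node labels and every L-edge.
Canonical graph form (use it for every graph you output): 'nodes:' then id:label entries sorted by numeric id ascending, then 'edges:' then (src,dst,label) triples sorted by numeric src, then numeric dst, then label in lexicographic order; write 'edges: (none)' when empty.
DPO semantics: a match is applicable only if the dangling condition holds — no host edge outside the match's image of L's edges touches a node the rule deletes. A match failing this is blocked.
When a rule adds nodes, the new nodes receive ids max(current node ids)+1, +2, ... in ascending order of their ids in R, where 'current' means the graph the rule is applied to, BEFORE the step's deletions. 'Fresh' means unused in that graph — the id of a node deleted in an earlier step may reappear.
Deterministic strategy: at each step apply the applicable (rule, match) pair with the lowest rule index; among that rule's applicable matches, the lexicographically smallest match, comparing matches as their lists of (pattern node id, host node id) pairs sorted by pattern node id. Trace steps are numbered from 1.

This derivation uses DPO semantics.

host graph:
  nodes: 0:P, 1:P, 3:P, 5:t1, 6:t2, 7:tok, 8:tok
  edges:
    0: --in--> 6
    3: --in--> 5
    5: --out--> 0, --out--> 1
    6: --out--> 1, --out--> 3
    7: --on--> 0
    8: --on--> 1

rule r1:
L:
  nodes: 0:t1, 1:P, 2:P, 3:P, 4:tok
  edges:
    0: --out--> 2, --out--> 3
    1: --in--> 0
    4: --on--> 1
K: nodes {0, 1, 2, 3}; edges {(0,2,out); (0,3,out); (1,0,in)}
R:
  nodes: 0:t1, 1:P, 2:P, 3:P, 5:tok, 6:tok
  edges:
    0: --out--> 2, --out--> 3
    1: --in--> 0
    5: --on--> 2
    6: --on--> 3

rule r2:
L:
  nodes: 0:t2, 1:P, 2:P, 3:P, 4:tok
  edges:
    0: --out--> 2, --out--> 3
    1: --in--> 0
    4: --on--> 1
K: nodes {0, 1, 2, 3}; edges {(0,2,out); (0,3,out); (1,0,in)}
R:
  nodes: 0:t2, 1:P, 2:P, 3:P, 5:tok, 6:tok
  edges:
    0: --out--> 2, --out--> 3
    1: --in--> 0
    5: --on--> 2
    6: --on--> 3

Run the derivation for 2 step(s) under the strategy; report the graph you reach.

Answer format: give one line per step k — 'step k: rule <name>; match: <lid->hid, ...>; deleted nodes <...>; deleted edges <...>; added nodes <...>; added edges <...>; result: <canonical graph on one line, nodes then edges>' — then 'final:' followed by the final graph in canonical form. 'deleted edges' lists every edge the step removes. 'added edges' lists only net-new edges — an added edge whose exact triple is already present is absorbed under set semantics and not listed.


step 1: rule r2; match: 0->6, 1->0, 2->1, 3->3, 4->7; deleted nodes 7; deleted edges (7,0,on); added nodes 9, 10; added edges (9,1,on); (10,3,on); result: nodes: 0:P, 1:P, 3:P, 5:t1, 6:t2, 8:tok, 9:tok, 10:tok edges: (0,6,in); (3,5,in); (5,0,out); (5,1,out); (6,1,out); (6,3,out); (8,1,on); (9,1,on); (10,3,on)
step 2: rule r1; match: 0->5, 1->3, 2->0, 3->1, 4->10; deleted nodes 10; deleted edges (10,3,on); added nodes 11, 12; added edges (11,0,on); (12,1,on); result: nodes: 0:P, 1:P, 3:P, 5:t1, 6:t2, 8:tok, 9:tok, 11:tok, 12:tok edges: (0,6,in); (3,5,in); (5,0,out); (5,1,out); (6,1,out); (6,3,out); (8,1,on); (9,1,on); (11,0,on); (12,1,on)
final:
nodes: 0:P, 1:P, 3:P, 5:t1, 6:t2, 8:tok, 9:tok, 11:tok, 12:tok
edges: (0,6,in); (3,5,in); (5,0,out); (5,1,out); (6,1,out); (6,3,out); (8,1,on); (9,1,on); (11,0,on); (12,1,on)


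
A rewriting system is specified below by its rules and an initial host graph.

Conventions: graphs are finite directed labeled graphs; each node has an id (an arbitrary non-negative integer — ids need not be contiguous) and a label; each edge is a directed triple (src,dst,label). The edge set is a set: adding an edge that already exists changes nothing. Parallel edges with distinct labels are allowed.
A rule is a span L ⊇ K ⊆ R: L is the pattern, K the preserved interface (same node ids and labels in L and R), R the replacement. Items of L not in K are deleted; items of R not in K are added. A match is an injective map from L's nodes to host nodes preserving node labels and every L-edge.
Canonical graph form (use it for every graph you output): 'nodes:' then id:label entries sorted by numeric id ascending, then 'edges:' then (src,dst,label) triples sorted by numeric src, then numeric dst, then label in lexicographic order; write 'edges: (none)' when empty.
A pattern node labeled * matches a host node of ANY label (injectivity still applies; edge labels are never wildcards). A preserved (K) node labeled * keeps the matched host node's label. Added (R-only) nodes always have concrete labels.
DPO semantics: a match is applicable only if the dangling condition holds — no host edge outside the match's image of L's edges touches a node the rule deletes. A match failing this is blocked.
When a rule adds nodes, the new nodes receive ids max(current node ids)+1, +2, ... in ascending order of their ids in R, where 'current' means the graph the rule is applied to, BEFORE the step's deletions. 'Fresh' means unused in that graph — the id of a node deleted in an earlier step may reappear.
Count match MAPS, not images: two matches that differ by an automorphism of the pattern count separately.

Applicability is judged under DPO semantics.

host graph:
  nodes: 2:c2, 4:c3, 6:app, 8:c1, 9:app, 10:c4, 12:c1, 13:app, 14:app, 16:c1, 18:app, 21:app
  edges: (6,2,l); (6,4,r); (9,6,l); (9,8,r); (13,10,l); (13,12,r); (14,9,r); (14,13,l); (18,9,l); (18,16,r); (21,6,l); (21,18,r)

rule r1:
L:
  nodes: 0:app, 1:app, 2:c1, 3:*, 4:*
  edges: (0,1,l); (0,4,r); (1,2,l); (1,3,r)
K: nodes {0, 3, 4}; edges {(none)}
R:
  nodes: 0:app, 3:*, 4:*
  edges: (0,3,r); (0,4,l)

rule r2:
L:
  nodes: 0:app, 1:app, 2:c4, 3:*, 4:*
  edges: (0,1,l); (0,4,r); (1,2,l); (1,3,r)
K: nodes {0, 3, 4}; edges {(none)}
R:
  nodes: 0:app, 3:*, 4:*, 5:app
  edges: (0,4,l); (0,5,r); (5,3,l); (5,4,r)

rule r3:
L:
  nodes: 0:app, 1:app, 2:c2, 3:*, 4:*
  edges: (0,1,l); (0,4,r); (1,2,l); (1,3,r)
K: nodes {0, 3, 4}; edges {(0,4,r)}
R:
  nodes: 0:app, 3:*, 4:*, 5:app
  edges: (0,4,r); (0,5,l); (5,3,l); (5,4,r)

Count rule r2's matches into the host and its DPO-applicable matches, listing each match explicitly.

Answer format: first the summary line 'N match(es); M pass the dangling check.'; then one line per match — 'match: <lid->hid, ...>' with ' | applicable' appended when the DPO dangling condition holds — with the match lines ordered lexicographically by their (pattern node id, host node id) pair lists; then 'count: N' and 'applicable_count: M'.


1 match(es); 1 pass the dangling check.
match: 0->14, 1->13, 2->10, 3->12, 4->9 | applicable
count: 1
applicable_count: 1


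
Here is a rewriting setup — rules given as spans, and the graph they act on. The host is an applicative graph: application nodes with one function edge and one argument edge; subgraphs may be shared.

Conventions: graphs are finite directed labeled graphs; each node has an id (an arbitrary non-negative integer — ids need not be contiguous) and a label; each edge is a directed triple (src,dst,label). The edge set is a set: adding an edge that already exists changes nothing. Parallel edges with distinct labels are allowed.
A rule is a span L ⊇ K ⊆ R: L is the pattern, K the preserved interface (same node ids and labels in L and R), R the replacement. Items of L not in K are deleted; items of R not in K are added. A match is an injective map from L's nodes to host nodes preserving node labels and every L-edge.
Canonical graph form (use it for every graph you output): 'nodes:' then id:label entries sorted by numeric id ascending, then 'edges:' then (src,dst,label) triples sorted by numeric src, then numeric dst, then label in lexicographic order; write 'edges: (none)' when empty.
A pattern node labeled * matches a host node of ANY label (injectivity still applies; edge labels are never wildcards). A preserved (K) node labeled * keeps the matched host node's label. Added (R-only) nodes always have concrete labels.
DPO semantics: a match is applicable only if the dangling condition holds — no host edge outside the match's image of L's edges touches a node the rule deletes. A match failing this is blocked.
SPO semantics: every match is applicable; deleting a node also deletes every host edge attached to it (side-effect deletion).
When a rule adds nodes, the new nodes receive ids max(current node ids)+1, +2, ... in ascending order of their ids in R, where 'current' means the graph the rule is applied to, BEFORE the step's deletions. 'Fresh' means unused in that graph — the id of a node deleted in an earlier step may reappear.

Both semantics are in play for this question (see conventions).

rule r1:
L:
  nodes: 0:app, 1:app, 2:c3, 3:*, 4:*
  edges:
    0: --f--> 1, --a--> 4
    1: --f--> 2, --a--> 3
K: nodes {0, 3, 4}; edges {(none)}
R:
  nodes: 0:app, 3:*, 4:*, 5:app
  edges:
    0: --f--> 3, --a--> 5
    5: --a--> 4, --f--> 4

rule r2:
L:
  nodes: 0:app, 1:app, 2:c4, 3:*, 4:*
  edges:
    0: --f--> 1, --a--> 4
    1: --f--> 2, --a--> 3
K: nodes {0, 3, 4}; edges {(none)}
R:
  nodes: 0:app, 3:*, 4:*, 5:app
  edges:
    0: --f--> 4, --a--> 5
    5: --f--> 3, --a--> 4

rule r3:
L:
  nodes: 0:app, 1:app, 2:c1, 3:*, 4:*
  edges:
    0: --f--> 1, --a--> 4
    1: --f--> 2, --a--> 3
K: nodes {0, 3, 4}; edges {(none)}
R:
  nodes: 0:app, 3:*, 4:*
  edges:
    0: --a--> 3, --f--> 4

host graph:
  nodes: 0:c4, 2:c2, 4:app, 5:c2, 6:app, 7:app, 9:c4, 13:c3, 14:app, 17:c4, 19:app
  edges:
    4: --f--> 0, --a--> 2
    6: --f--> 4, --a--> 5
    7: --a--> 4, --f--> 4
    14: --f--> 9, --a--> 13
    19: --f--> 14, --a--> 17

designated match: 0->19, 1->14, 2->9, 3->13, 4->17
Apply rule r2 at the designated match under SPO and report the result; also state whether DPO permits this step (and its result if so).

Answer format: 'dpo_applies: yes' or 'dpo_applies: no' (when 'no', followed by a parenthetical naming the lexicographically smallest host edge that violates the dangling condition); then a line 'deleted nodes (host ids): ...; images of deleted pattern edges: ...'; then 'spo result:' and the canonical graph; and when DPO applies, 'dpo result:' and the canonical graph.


dpo_applies: yes
deleted nodes (host ids): 9, 14; images of deleted pattern edges: (14,9,f); (14,13,a); (19,14,f); (19,17,a)
spo result:
nodes: 0:c4, 2:c2, 4:app, 5:c2, 6:app, 7:app, 13:c3, 17:c4, 19:app, 20:app
edges: (4,0,f); (4,2,a); (6,4,f); (6,5,a); (7,4,a); (7,4,f); (19,17,f); (19,20,a); (20,13,f); (20,17,a)
dpo result:
nodes: 0:c4, 2:c2, 4:app, 5:c2, 6:app, 7:app, 13:c3, 17:c4, 19:app, 20:app
edges: (4,0,f); (4,2,a); (6,4,f); (6,5,a); (7,4,a); (7,4,f); (19,17,f); (19,20,a); (20,13,f); (20,17,a)
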